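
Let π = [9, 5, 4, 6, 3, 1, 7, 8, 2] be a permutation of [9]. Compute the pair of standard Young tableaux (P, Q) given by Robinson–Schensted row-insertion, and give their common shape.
P = [1, 2, 7, 8] / [3, 6] / [4] / [5] / [9];  Q = [1, 4, 7, 8] / [2, 9] / [3] / [5] / [6];  common shape = (4, 2, 1, 1, 1)

Row-insert the values π_1, π_2, … into P one at a time, bumping the leftmost entry strictly greater than the inserted value down to the next row. The recording tableau Q records, in position (i, j), the step at which that cell was added to P.
  Insert 9 (step 1): P = [9];  Q = [1]
  Insert 5 (step 2): P = [5] / [9];  Q = [1] / [2]
  Insert 4 (step 3): P = [4] / [5] / [9];  Q = [1] / [2] / [3]
  Insert 6 (step 4): P = [4, 6] / [5] / [9];  Q = [1, 4] / [2] / [3]
  Insert 3 (step 5): P = [3, 6] / [4] / [5] / [9];  Q = [1, 4] / [2] / [3] / [5]
  Insert 1 (step 6): P = [1, 6] / [3] / [4] / [5] / [9];  Q = [1, 4] / [2] / [3] / [5] / [6]
  Insert 7 (step 7): P = [1, 6, 7] / [3] / [4] / [5] / [9];  Q = [1, 4, 7] / [2] / [3] / [5] / [6]
  Insert 8 (step 8): P = [1, 6, 7, 8] / [3] / [4] / [5] / [9];  Q = [1, 4, 7, 8] / [2] / [3] / [5] / [6]
  Insert 2 (step 9): P = [1, 2, 7, 8] / [3, 6] / [4] / [5] / [9];  Q = [1, 4, 7, 8] / [2, 9] / [3] / [5] / [6]
Final shape: (4, 2, 1, 1, 1).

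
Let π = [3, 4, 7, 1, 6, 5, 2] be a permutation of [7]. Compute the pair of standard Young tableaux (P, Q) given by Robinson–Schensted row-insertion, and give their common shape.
P = [1, 2, 5] / [3, 4] / [6] / [7];  Q = [1, 2, 3] / [4, 5] / [6] / [7];  common shape = (3, 2, 1, 1)

Row-insert the values π_1, π_2, … into P one at a time, bumping the leftmost entry strictly greater than the inserted value down to the next row. The recording tableau Q records, in position (i, j), the step at which that cell was added to P.
  Insert 3 (step 1): P = [3];  Q = [1]
  Insert 4 (step 2): P = [3, 4];  Q = [1, 2]
  Insert 7 (step 3): P = [3, 4, 7];  Q = [1, 2, 3]
  Insert 1 (step 4): P = [1, 4, 7] / [3];  Q = [1, 2, 3] / [4]
  Insert 6 (step 5): P = [1, 4, 6] / [3, 7];  Q = [1, 2, 3] / [4, 5]
  Insert 5 (step 6): P = [1, 4, 5] / [3, 6] / [7];  Q = [1, 2, 3] / [4, 5] / [6]
  Insert 2 (step 7): P = [1, 2, 5] / [3, 4] / [6] / [7];  Q = [1, 2, 3] / [4, 5] / [6] / [7]
Final shape: (3, 2, 1, 1).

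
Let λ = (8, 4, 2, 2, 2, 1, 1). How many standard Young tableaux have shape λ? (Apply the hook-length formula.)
# SYT of shape (8, 4, 2, 2, 2, 1, 1) = 100776000

Hook-length formula: f^λ = n! / Π hook(c), product over all cells c of the Young diagram. For λ = (8, 4, 2, 2, 2, 1, 1), n = 20 boxes. Hook lengths by row (left-to-right, top-to-bottom): [14, 11, 7, 6, 4, 3, 2, 1]; [9, 6, 2, 1]; [6, 3]; [5, 2]; [4, 1]; [2]; [1]. Product of hooks = 24141680640. So f^λ = 20! / 24141680640 = 2432902008176640000 / 24141680640 = 100776000.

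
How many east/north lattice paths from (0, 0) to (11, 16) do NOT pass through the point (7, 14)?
Number of paths = 11293695

Total paths from (0, 0) to (11, 16): C(27, 11) = 13037895. Paths through (7, 14): (paths (0, 0) → (7, 14)) × (paths (7, 14) → (11, 16)) = C(21, 7) · C(6, 4) = 116280 · 15 = 1744200. Avoidance count = 13037895 − 1744200 = 11293695.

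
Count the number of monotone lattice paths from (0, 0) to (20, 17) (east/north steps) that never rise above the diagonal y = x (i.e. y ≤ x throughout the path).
Number of paths = 3029594040

By the reflection principle (André's argument), the number of monotone paths to (20, 17) with n ≤ m that never go above y = x is C(37, 20) − C(37, 21) = 15905368710 − 12875774670 = 3029594040.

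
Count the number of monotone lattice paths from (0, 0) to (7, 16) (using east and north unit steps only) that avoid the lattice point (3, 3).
Number of paths = 197557

Total paths from (0, 0) to (7, 16): C(23, 7) = 245157. Paths through (3, 3): (paths (0, 0) → (3, 3)) × (paths (3, 3) → (7, 16)) = C(6, 3) · C(17, 4) = 20 · 2380 = 47600. Avoidance count = 245157 − 47600 = 197557.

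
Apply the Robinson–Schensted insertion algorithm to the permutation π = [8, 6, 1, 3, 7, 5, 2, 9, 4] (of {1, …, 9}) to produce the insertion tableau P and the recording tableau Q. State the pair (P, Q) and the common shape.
P = [1, 2, 4, 9] / [3, 5] / [6, 7] / [8];  Q = [1, 4, 5, 8] / [2, 6] / [3, 9] / [7];  common shape = (4, 2, 2, 1)

Row-insert the values π_1, π_2, … into P one at a time, bumping the leftmost entry strictly greater than the inserted value down to the next row. The recording tableau Q records, in position (i, j), the step at which that cell was added to P.
  Insert 8 (step 1): P = [8];  Q = [1]
  Insert 6 (step 2): P = [6] / [8];  Q = [1] / [2]
  Insert 1 (step 3): P = [1] / [6] / [8];  Q = [1] / [2] / [3]
  Insert 3 (step 4): P = [1, 3] / [6] / [8];  Q = [1, 4] / [2] / [3]
  Insert 7 (step 5): P = [1, 3, 7] / [6] / [8];  Q = [1, 4, 5] / [2] / [3]
  Insert 5 (step 6): P = [1, 3, 5] / [6, 7] / [8];  Q = [1, 4, 5] / [2, 6] / [3]
  Insert 2 (step 7): P = [1, 2, 5] / [3, 7] / [6] / [8];  Q = [1, 4, 5] / [2, 6] / [3] / [7]
  Insert 9 (step 8): P = [1, 2, 5, 9] / [3, 7] / [6] / [8];  Q = [1, 4, 5, 8] / [2, 6] / [3] / [7]
  Insert 4 (step 9): P = [1, 2, 4, 9] / [3, 5] / [6, 7] / [8];  Q = [1, 4, 5, 8] / [2, 6] / [3, 9] / [7]
Final shape: (4, 2, 2, 1).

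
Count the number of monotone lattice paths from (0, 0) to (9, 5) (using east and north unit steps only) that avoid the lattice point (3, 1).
Number of paths = 1162

Total paths from (0, 0) to (9, 5): C(14, 9) = 2002. Paths through (3, 1): (paths (0, 0) → (3, 1)) × (paths (3, 1) → (9, 5)) = C(4, 3) · C(10, 6) = 4 · 210 = 840. Avoidance count = 2002 − 840 = 1162.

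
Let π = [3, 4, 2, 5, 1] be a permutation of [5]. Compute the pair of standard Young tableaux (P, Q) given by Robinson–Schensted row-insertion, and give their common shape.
P = [1, 4, 5] / [2] / [3];  Q = [1, 2, 4] / [3] / [5];  common shape = (3, 1, 1)

Row-insert the values π_1, π_2, … into P one at a time, bumping the leftmost entry strictly greater than the inserted value down to the next row. The recording tableau Q records, in position (i, j), the step at which that cell was added to P.
  Insert 3 (step 1): P = [3];  Q = [1]
  Insert 4 (step 2): P = [3, 4];  Q = [1, 2]
  Insert 2 (step 3): P = [2, 4] / [3];  Q = [1, 2] / [3]
  Insert 5 (step 4): P = [2, 4, 5] / [3];  Q = [1, 2, 4] / [3]
  Insert 1 (step 5): P = [1, 4, 5] / [2] / [3];  Q = [1, 2, 4] / [3] / [5]
Final shape: (3, 1, 1).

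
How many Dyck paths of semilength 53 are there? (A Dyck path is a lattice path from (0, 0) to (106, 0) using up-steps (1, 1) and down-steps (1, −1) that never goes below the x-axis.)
C_53 = 116157871455782434250553845880

These Dyck paths are counted by the Catalan number C_n = (1/(n + 1)) · C(2n, n). For n = 53: C_53 = (1/54) · C(106, 53) = 6272525058612251449529907677520/54 = 116157871455782434250553845880.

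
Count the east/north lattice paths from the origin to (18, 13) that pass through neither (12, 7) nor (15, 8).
Number of paths = 143523891

Inclusion–exclusion. Total paths: C(31, 18) = 206253075. Through P₁: C(19, 12)·C(12, 6) = 46558512. Through P₂: C(23, 15)·C(8, 3) = 27457584. Since P₁ is strictly southwest of P₂, a monotone path through both must visit P₁ then P₂; paths through both = C(19, 12)·C(4, 3)·C(8, 3) = 11286912. Avoid both = 206253075 − 46558512 − 27457584 + 11286912 = 143523891.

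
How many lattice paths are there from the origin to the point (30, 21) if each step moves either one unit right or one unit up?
Number of paths = 114456658306760

A monotone lattice path from (0, 0) to (30, 21) consists of 30 east steps and 21 north steps in some order, so it is determined by which 30 of the 51 steps are east. The count is C(51, 30) = 114456658306760.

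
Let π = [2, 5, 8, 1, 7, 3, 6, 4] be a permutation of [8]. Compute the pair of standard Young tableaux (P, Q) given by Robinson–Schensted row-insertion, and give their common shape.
P = [1, 3, 4] / [2, 5, 6] / [7] / [8];  Q = [1, 2, 3] / [4, 5, 7] / [6] / [8];  common shape = (3, 3, 1, 1)

Row-insert the values π_1, π_2, … into P one at a time, bumping the leftmost entry strictly greater than the inserted value down to the next row. The recording tableau Q records, in position (i, j), the step at which that cell was added to P.
  Insert 2 (step 1): P = [2];  Q = [1]
  Insert 5 (step 2): P = [2, 5];  Q = [1, 2]
  Insert 8 (step 3): P = [2, 5, 8];  Q = [1, 2, 3]
  Insert 1 (step 4): P = [1, 5, 8] / [2];  Q = [1, 2, 3] / [4]
  Insert 7 (step 5): P = [1, 5, 7] / [2, 8];  Q = [1, 2, 3] / [4, 5]
  Insert 3 (step 6): P = [1, 3, 7] / [2, 5] / [8];  Q = [1, 2, 3] / [4, 5] / [6]
  Insert 6 (step 7): P = [1, 3, 6] / [2, 5, 7] / [8];  Q = [1, 2, 3] / [4, 5, 7] / [6]
  Insert 4 (step 8): P = [1, 3, 4] / [2, 5, 6] / [7] / [8];  Q = [1, 2, 3] / [4, 5, 7] / [6] / [8]
Final shape: (3, 3, 1, 1).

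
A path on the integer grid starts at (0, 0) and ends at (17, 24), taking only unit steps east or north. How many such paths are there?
Number of paths = 151584480450

A monotone lattice path from (0, 0) to (17, 24) consists of 17 east steps and 24 north steps in some order, so it is determined by which 17 of the 41 steps are east. The count is C(41, 17) = 151584480450.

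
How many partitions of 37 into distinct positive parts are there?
q(37) = 760

A partition into distinct parts is a strictly decreasing sequence summing to n. The recurrence d(n, m) = d(n, m−1) + d(n−m, m−1) (use part m at most once) with q(n) = d(n, n) gives q(37) = 760. (Euler's theorem: # distinct-part partitions = # odd-part partitions.)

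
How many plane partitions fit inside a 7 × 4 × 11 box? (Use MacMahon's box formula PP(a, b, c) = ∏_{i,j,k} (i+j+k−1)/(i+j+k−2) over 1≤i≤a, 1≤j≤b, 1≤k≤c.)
PP(7, 4, 11) = 418241323113120

Evaluate the triple product over i = 1..7, j = 1..4, k = 1..11. The factors are (2/1) · (3/2) · (4/3) · (5/4) · (6/5) · (7/6) · (8/7) · (9/8) · … (308 factors total). The numerators and denominators telescope so the product is an integer; carrying out the multiplication exactly gives PP(7, 4, 11) = 418241323113120.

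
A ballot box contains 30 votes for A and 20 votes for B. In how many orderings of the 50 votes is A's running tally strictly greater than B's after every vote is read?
Strict-lead orderings = 9425842448792

Total orderings of the 50 votes with 30 for A: C(50, 30) = 47129212243960. By the Bertrand ballot formula (Cycle Lemma / reflection principle), the number of orderings in which A is strictly ahead of B throughout is (p − q)/(p + q) · C(p + q, p) = (30 − 20)/(30 + 20) · 47129212243960 = 9425842448792.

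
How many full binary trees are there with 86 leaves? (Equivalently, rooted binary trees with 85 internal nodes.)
C_85 = 1063353702922273835973036658043476458723103404520

These full binary trees are counted by the Catalan number C_n = (1/(n + 1)) · C(2n, n). For n = 85: C_85 = (1/86) · C(170, 85) = 91448418451315549893681152591738975450186892788720/86 = 1063353702922273835973036658043476458723103404520.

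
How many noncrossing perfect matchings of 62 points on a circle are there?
C_31 = 14544636039226909

These noncrossing handshakes are counted by the Catalan number C_n = (1/(n + 1)) · C(2n, n). For n = 31: C_31 = (1/32) · C(62, 31) = 465428353255261088/32 = 14544636039226909.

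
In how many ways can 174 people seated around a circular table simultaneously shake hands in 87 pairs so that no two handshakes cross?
C_87 = 16435314834665426797069144960762886143367590394940

These noncrossing handshakes are counted by the Catalan number C_n = (1/(n + 1)) · C(2n, n). For n = 87: C_87 = (1/88) · C(174, 87) = 1446307705450557558142084756547133980616347954754720/88 = 16435314834665426797069144960762886143367590394940.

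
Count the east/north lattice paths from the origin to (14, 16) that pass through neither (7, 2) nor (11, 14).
Number of paths = 97317795

Inclusion–exclusion. Total paths: C(30, 14) = 145422675. Through P₁: C(9, 7)·C(21, 7) = 4186080. Through P₂: C(25, 11)·C(5, 3) = 44574000. Since P₁ is strictly southwest of P₂, a monotone path through both must visit P₁ then P₂; paths through both = C(9, 7)·C(16, 4)·C(5, 3) = 655200. Avoid both = 145422675 − 4186080 − 44574000 + 655200 = 97317795.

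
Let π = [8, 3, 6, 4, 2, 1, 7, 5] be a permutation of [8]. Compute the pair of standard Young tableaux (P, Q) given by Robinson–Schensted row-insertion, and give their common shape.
P = [1, 4, 5] / [2, 7] / [3] / [6] / [8];  Q = [1, 3, 7] / [2, 8] / [4] / [5] / [6];  common shape = (3, 2, 1, 1, 1)

Row-insert the values π_1, π_2, … into P one at a time, bumping the leftmost entry strictly greater than the inserted value down to the next row. The recording tableau Q records, in position (i, j), the step at which that cell was added to P.
  Insert 8 (step 1): P = [8];  Q = [1]
  Insert 3 (step 2): P = [3] / [8];  Q = [1] / [2]
  Insert 6 (step 3): P = [3, 6] / [8];  Q = [1, 3] / [2]
  Insert 4 (step 4): P = [3, 4] / [6] / [8];  Q = [1, 3] / [2] / [4]
  Insert 2 (step 5): P = [2, 4] / [3] / [6] / [8];  Q = [1, 3] / [2] / [4] / [5]
  Insert 1 (step 6): P = [1, 4] / [2] / [3] / [6] / [8];  Q = [1, 3] / [2] / [4] / [5] / [6]
  Insert 7 (step 7): P = [1, 4, 7] / [2] / [3] / [6] / [8];  Q = [1, 3, 7] / [2] / [4] / [5] / [6]
  Insert 5 (step 8): P = [1, 4, 5] / [2, 7] / [3] / [6] / [8];  Q = [1, 3, 7] / [2, 8] / [4] / [5] / [6]
Final shape: (3, 2, 1, 1, 1).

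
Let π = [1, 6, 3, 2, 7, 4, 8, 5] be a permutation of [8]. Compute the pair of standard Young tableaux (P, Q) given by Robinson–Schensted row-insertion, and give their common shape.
P = [1, 2, 4, 5] / [3, 7, 8] / [6];  Q = [1, 2, 5, 7] / [3, 6, 8] / [4];  common shape = (4, 3, 1)

Row-insert the values π_1, π_2, … into P one at a time, bumping the leftmost entry strictly greater than the inserted value down to the next row. The recording tableau Q records, in position (i, j), the step at which that cell was added to P.
  Insert 1 (step 1): P = [1];  Q = [1]
  Insert 6 (step 2): P = [1, 6];  Q = [1, 2]
  Insert 3 (step 3): P = [1, 3] / [6];  Q = [1, 2] / [3]
  Insert 2 (step 4): P = [1, 2] / [3] / [6];  Q = [1, 2] / [3] / [4]
  Insert 7 (step 5): P = [1, 2, 7] / [3] / [6];  Q = [1, 2, 5] / [3] / [4]
  Insert 4 (step 6): P = [1, 2, 4] / [3, 7] / [6];  Q = [1, 2, 5] / [3, 6] / [4]
  Insert 8 (step 7): P = [1, 2, 4, 8] / [3, 7] / [6];  Q = [1, 2, 5, 7] / [3, 6] / [4]
  Insert 5 (step 8): P = [1, 2, 4, 5] / [3, 7, 8] / [6];  Q = [1, 2, 5, 7] / [3, 6, 8] / [4]
Final shape: (4, 3, 1).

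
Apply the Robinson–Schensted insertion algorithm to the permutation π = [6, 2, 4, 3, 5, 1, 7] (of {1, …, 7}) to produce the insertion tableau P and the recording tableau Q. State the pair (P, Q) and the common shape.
P = [1, 3, 5, 7] / [2] / [4] / [6];  Q = [1, 3, 5, 7] / [2] / [4] / [6];  common shape = (4, 1, 1, 1)

Row-insert the values π_1, π_2, … into P one at a time, bumping the leftmost entry strictly greater than the inserted value down to the next row. The recording tableau Q records, in position (i, j), the step at which that cell was added to P.
  Insert 6 (step 1): P = [6];  Q = [1]
  Insert 2 (step 2): P = [2] / [6];  Q = [1] / [2]
  Insert 4 (step 3): P = [2, 4] / [6];  Q = [1, 3] / [2]
  Insert 3 (step 4): P = [2, 3] / [4] / [6];  Q = [1, 3] / [2] / [4]
  Insert 5 (step 5): P = [2, 3, 5] / [4] / [6];  Q = [1, 3, 5] / [2] / [4]
  Insert 1 (step 6): P = [1, 3, 5] / [2] / [4] / [6];  Q = [1, 3, 5] / [2] / [4] / [6]
  Insert 7 (step 7): P = [1, 3, 5, 7] / [2] / [4] / [6];  Q = [1, 3, 5, 7] / [2] / [4] / [6]
Final shape: (4, 1, 1, 1).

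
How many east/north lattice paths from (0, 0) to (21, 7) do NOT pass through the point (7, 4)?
Number of paths = 959640

Total paths from (0, 0) to (21, 7): C(28, 21) = 1184040. Paths through (7, 4): (paths (0, 0) → (7, 4)) × (paths (7, 4) → (21, 7)) = C(11, 7) · C(17, 14) = 330 · 680 = 224400. Avoidance count = 1184040 − 224400 = 959640.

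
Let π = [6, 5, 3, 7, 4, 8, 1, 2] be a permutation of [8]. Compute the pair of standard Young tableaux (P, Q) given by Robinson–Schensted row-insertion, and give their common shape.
P = [1, 2, 8] / [3, 4] / [5, 7] / [6];  Q = [1, 4, 6] / [2, 5] / [3, 8] / [7];  common shape = (3, 2, 2, 1)

Row-insert the values π_1, π_2, … into P one at a time, bumping the leftmost entry strictly greater than the inserted value down to the next row. The recording tableau Q records, in position (i, j), the step at which that cell was added to P.
  Insert 6 (step 1): P = [6];  Q = [1]
  Insert 5 (step 2): P = [5] / [6];  Q = [1] / [2]
  Insert 3 (step 3): P = [3] / [5] / [6];  Q = [1] / [2] / [3]
  Insert 7 (step 4): P = [3, 7] / [5] / [6];  Q = [1, 4] / [2] / [3]
  Insert 4 (step 5): P = [3, 4] / [5, 7] / [6];  Q = [1, 4] / [2, 5] / [3]
  Insert 8 (step 6): P = [3, 4, 8] / [5, 7] / [6];  Q = [1, 4, 6] / [2, 5] / [3]
  Insert 1 (step 7): P = [1, 4, 8] / [3, 7] / [5] / [6];  Q = [1, 4, 6] / [2, 5] / [3] / [7]
  Insert 2 (step 8): P = [1, 2, 8] / [3, 4] / [5, 7] / [6];  Q = [1, 4, 6] / [2, 5] / [3, 8] / [7]
Final shape: (3, 2, 2, 1).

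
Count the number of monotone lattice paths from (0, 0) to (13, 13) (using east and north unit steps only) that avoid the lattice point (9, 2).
Number of paths = 10325525

Total paths from (0, 0) to (13, 13): C(26, 13) = 10400600. Paths through (9, 2): (paths (0, 0) → (9, 2)) × (paths (9, 2) → (13, 13)) = C(11, 9) · C(15, 4) = 55 · 1365 = 75075. Avoidance count = 10400600 − 75075 = 10325525.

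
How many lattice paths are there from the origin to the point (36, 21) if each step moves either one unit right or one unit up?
Number of paths = 2132379668729310

A monotone lattice path from (0, 0) to (36, 21) consists of 36 east steps and 21 north steps in some order, so it is determined by which 36 of the 57 steps are east. The count is C(57, 36) = 2132379668729310.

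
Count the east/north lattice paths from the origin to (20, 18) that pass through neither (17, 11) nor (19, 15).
Number of paths = 24865679730

Inclusion–exclusion. Total paths: C(38, 20) = 33578000610. Through P₁: C(28, 17)·C(10, 3) = 2576901600. Through P₂: C(34, 19)·C(4, 1) = 7423870080. Since P₁ is strictly southwest of P₂, a monotone path through both must visit P₁ then P₂; paths through both = C(28, 17)·C(6, 2)·C(4, 1) = 1288450800. Avoid both = 33578000610 − 2576901600 − 7423870080 + 1288450800 = 24865679730.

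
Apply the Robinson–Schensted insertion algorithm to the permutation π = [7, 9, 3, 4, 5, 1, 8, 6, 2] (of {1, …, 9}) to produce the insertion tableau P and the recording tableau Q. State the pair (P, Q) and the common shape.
P = [1, 2, 5, 6] / [3, 4] / [7, 8] / [9];  Q = [1, 2, 5, 7] / [3, 4] / [6, 8] / [9];  common shape = (4, 2, 2, 1)

Row-insert the values π_1, π_2, … into P one at a time, bumping the leftmost entry strictly greater than the inserted value down to the next row. The recording tableau Q records, in position (i, j), the step at which that cell was added to P.
  Insert 7 (step 1): P = [7];  Q = [1]
  Insert 9 (step 2): P = [7, 9];  Q = [1, 2]
  Insert 3 (step 3): P = [3, 9] / [7];  Q = [1, 2] / [3]
  Insert 4 (step 4): P = [3, 4] / [7, 9];  Q = [1, 2] / [3, 4]
  Insert 5 (step 5): P = [3, 4, 5] / [7, 9];  Q = [1, 2, 5] / [3, 4]
  Insert 1 (step 6): P = [1, 4, 5] / [3, 9] / [7];  Q = [1, 2, 5] / [3, 4] / [6]
  Insert 8 (step 7): P = [1, 4, 5, 8] / [3, 9] / [7];  Q = [1, 2, 5, 7] / [3, 4] / [6]
  Insert 6 (step 8): P = [1, 4, 5, 6] / [3, 8] / [7, 9];  Q = [1, 2, 5, 7] / [3, 4] / [6, 8]
  Insert 2 (step 9): P = [1, 2, 5, 6] / [3, 4] / [7, 8] / [9];  Q = [1, 2, 5, 7] / [3, 4] / [6, 8] / [9]
Final shape: (4, 2, 2, 1).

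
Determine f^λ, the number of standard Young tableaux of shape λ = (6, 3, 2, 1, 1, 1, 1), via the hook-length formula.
# SYT of shape (6, 3, 2, 1, 1, 1, 1) = 150150

Hook-length formula: f^λ = n! / Π hook(c), product over all cells c of the Young diagram. For λ = (6, 3, 2, 1, 1, 1, 1), n = 15 boxes. Hook lengths by row (left-to-right, top-to-bottom): [12, 7, 5, 3, 2, 1]; [8, 3, 1]; [6, 1]; [4]; [3]; [2]; [1]. Product of hooks = 8709120. So f^λ = 15! / 8709120 = 1307674368000 / 8709120 = 150150.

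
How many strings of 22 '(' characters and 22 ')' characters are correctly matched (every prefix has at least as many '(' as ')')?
C_22 = 91482563640

These balanced parentheses are counted by the Catalan number C_n = (1/(n + 1)) · C(2n, n). For n = 22: C_22 = (1/23) · C(44, 22) = 2104098963720/23 = 91482563640.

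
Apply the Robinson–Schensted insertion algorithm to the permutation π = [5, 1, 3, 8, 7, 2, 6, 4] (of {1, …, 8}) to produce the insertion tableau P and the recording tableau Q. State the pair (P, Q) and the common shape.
P = [1, 2, 4] / [3, 6] / [5, 7] / [8];  Q = [1, 3, 4] / [2, 5] / [6, 7] / [8];  common shape = (3, 2, 2, 1)

Row-insert the values π_1, π_2, … into P one at a time, bumping the leftmost entry strictly greater than the inserted value down to the next row. The recording tableau Q records, in position (i, j), the step at which that cell was added to P.
  Insert 5 (step 1): P = [5];  Q = [1]
  Insert 1 (step 2): P = [1] / [5];  Q = [1] / [2]
  Insert 3 (step 3): P = [1, 3] / [5];  Q = [1, 3] / [2]
  Insert 8 (step 4): P = [1, 3, 8] / [5];  Q = [1, 3, 4] / [2]
  Insert 7 (step 5): P = [1, 3, 7] / [5, 8];  Q = [1, 3, 4] / [2, 5]
  Insert 2 (step 6): P = [1, 2, 7] / [3, 8] / [5];  Q = [1, 3, 4] / [2, 5] / [6]
  Insert 6 (step 7): P = [1, 2, 6] / [3, 7] / [5, 8];  Q = [1, 3, 4] / [2, 5] / [6, 7]
  Insert 4 (step 8): P = [1, 2, 4] / [3, 6] / [5, 7] / [8];  Q = [1, 3, 4] / [2, 5] / [6, 7] / [8]
Final shape: (3, 2, 2, 1).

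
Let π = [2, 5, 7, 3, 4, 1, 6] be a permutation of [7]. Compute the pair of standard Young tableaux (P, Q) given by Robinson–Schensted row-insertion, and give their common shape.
P = [1, 3, 4, 6] / [2, 7] / [5];  Q = [1, 2, 3, 7] / [4, 5] / [6];  common shape = (4, 2, 1)

Row-insert the values π_1, π_2, … into P one at a time, bumping the leftmost entry strictly greater than the inserted value down to the next row. The recording tableau Q records, in position (i, j), the step at which that cell was added to P.
  Insert 2 (step 1): P = [2];  Q = [1]
  Insert 5 (step 2): P = [2, 5];  Q = [1, 2]
  Insert 7 (step 3): P = [2, 5, 7];  Q = [1, 2, 3]
  Insert 3 (step 4): P = [2, 3, 7] / [5];  Q = [1, 2, 3] / [4]
  Insert 4 (step 5): P = [2, 3, 4] / [5, 7];  Q = [1, 2, 3] / [4, 5]
  Insert 1 (step 6): P = [1, 3, 4] / [2, 7] / [5];  Q = [1, 2, 3] / [4, 5] / [6]
  Insert 6 (step 7): P = [1, 3, 4, 6] / [2, 7] / [5];  Q = [1, 2, 3, 7] / [4, 5] / [6]
Final shape: (4, 2, 1).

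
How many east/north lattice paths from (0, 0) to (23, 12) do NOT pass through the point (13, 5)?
Number of paths = 667821336

Total paths from (0, 0) to (23, 12): C(35, 23) = 834451800. Paths through (13, 5): (paths (0, 0) → (13, 5)) × (paths (13, 5) → (23, 12)) = C(18, 13) · C(17, 10) = 8568 · 19448 = 166630464. Avoidance count = 834451800 − 166630464 = 667821336.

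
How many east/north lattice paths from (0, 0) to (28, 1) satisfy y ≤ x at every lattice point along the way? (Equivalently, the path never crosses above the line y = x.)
Number of paths = 28

By the reflection principle (André's argument), the number of monotone paths to (28, 1) with n ≤ m that never go above y = x is C(29, 28) − C(29, 29) = 29 − 1 = 28.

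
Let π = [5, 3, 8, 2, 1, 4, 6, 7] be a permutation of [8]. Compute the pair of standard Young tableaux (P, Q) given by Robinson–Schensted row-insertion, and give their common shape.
P = [1, 4, 6, 7] / [2, 8] / [3] / [5];  Q = [1, 3, 7, 8] / [2, 6] / [4] / [5];  common shape = (4, 2, 1, 1)

Row-insert the values π_1, π_2, … into P one at a time, bumping the leftmost entry strictly greater than the inserted value down to the next row. The recording tableau Q records, in position (i, j), the step at which that cell was added to P.
  Insert 5 (step 1): P = [5];  Q = [1]
  Insert 3 (step 2): P = [3] / [5];  Q = [1] / [2]
  Insert 8 (step 3): P = [3, 8] / [5];  Q = [1, 3] / [2]
  Insert 2 (step 4): P = [2, 8] / [3] / [5];  Q = [1, 3] / [2] / [4]
  Insert 1 (step 5): P = [1, 8] / [2] / [3] / [5];  Q = [1, 3] / [2] / [4] / [5]
  Insert 4 (step 6): P = [1, 4] / [2, 8] / [3] / [5];  Q = [1, 3] / [2, 6] / [4] / [5]
  Insert 6 (step 7): P = [1, 4, 6] / [2, 8] / [3] / [5];  Q = [1, 3, 7] / [2, 6] / [4] / [5]
  Insert 7 (step 8): P = [1, 4, 6, 7] / [2, 8] / [3] / [5];  Q = [1, 3, 7, 8] / [2, 6] / [4] / [5]
Final shape: (4, 2, 1, 1).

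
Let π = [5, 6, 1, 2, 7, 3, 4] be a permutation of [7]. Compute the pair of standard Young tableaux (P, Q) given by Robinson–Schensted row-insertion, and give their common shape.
P = [1, 2, 3, 4] / [5, 6, 7];  Q = [1, 2, 5, 7] / [3, 4, 6];  common shape = (4, 3)

Row-insert the values π_1, π_2, … into P one at a time, bumping the leftmost entry strictly greater than the inserted value down to the next row. The recording tableau Q records, in position (i, j), the step at which that cell was added to P.
  Insert 5 (step 1): P = [5];  Q = [1]
  Insert 6 (step 2): P = [5, 6];  Q = [1, 2]
  Insert 1 (step 3): P = [1, 6] / [5];  Q = [1, 2] / [3]
  Insert 2 (step 4): P = [1, 2] / [5, 6];  Q = [1, 2] / [3, 4]
  Insert 7 (step 5): P = [1, 2, 7] / [5, 6];  Q = [1, 2, 5] / [3, 4]
  Insert 3 (step 6): P = [1, 2, 3] / [5, 6, 7];  Q = [1, 2, 5] / [3, 4, 6]
  Insert 4 (step 7): P = [1, 2, 3, 4] / [5, 6, 7];  Q = [1, 2, 5, 7] / [3, 4, 6]
Final shape: (4, 3).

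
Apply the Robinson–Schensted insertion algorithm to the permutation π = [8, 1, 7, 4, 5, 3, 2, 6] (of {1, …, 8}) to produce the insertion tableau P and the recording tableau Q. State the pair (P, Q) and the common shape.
P = [1, 2, 5, 6] / [3] / [4] / [7] / [8];  Q = [1, 3, 5, 8] / [2] / [4] / [6] / [7];  common shape = (4, 1, 1, 1, 1)

Row-insert the values π_1, π_2, … into P one at a time, bumping the leftmost entry strictly greater than the inserted value down to the next row. The recording tableau Q records, in position (i, j), the step at which that cell was added to P.
  Insert 8 (step 1): P = [8];  Q = [1]
  Insert 1 (step 2): P = [1] / [8];  Q = [1] / [2]
  Insert 7 (step 3): P = [1, 7] / [8];  Q = [1, 3] / [2]
  Insert 4 (step 4): P = [1, 4] / [7] / [8];  Q = [1, 3] / [2] / [4]
  Insert 5 (step 5): P = [1, 4, 5] / [7] / [8];  Q = [1, 3, 5] / [2] / [4]
  Insert 3 (step 6): P = [1, 3, 5] / [4] / [7] / [8];  Q = [1, 3, 5] / [2] / [4] / [6]
  Insert 2 (step 7): P = [1, 2, 5] / [3] / [4] / [7] / [8];  Q = [1, 3, 5] / [2] / [4] / [6] / [7]
  Insert 6 (step 8): P = [1, 2, 5, 6] / [3] / [4] / [7] / [8];  Q = [1, 3, 5, 8] / [2] / [4] / [6] / [7]
Final shape: (4, 1, 1, 1, 1).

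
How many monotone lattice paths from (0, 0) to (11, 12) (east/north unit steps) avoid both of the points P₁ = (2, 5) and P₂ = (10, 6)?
Number of paths = 1057105

Inclusion–exclusion. Total paths: C(23, 11) = 1352078. Through P₁: C(7, 2)·C(16, 9) = 240240. Through P₂: C(16, 10)·C(7, 1) = 56056. Since P₁ is strictly southwest of P₂, a monotone path through both must visit P₁ then P₂; paths through both = C(7, 2)·C(9, 8)·C(7, 1) = 1323. Avoid both = 1352078 − 240240 − 56056 + 1323 = 1057105.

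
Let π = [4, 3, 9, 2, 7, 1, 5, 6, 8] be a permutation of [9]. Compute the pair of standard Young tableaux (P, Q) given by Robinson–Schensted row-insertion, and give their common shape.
P = [1, 5, 6, 8] / [2, 7] / [3, 9] / [4];  Q = [1, 3, 8, 9] / [2, 5] / [4, 7] / [6];  common shape = (4, 2, 2, 1)

Row-insert the values π_1, π_2, … into P one at a time, bumping the leftmost entry strictly greater than the inserted value down to the next row. The recording tableau Q records, in position (i, j), the step at which that cell was added to P.
  Insert 4 (step 1): P = [4];  Q = [1]
  Insert 3 (step 2): P = [3] / [4];  Q = [1] / [2]
  Insert 9 (step 3): P = [3, 9] / [4];  Q = [1, 3] / [2]
  Insert 2 (step 4): P = [2, 9] / [3] / [4];  Q = [1, 3] / [2] / [4]
  Insert 7 (step 5): P = [2, 7] / [3, 9] / [4];  Q = [1, 3] / [2, 5] / [4]
  Insert 1 (step 6): P = [1, 7] / [2, 9] / [3] / [4];  Q = [1, 3] / [2, 5] / [4] / [6]
  Insert 5 (step 7): P = [1, 5] / [2, 7] / [3, 9] / [4];  Q = [1, 3] / [2, 5] / [4, 7] / [6]
  Insert 6 (step 8): P = [1, 5, 6] / [2, 7] / [3, 9] / [4];  Q = [1, 3, 8] / [2, 5] / [4, 7] / [6]
  Insert 8 (step 9): P = [1, 5, 6, 8] / [2, 7] / [3, 9] / [4];  Q = [1, 3, 8, 9] / [2, 5] / [4, 7] / [6]
Final shape: (4, 2, 2, 1).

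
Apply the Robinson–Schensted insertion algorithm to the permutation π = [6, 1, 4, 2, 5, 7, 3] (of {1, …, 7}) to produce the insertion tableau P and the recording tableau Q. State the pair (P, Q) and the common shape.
P = [1, 2, 3, 7] / [4, 5] / [6];  Q = [1, 3, 5, 6] / [2, 7] / [4];  common shape = (4, 2, 1)

Row-insert the values π_1, π_2, … into P one at a time, bumping the leftmost entry strictly greater than the inserted value down to the next row. The recording tableau Q records, in position (i, j), the step at which that cell was added to P.
  Insert 6 (step 1): P = [6];  Q = [1]
  Insert 1 (step 2): P = [1] / [6];  Q = [1] / [2]
  Insert 4 (step 3): P = [1, 4] / [6];  Q = [1, 3] / [2]
  Insert 2 (step 4): P = [1, 2] / [4] / [6];  Q = [1, 3] / [2] / [4]
  Insert 5 (step 5): P = [1, 2, 5] / [4] / [6];  Q = [1, 3, 5] / [2] / [4]
  Insert 7 (step 6): P = [1, 2, 5, 7] / [4] / [6];  Q = [1, 3, 5, 6] / [2] / [4]
  Insert 3 (step 7): P = [1, 2, 3, 7] / [4, 5] / [6];  Q = [1, 3, 5, 6] / [2, 7] / [4]
Final shape: (4, 2, 1).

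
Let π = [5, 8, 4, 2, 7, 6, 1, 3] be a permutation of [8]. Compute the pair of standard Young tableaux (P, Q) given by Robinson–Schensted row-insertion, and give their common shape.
P = [1, 3] / [2, 6] / [4, 7] / [5, 8];  Q = [1, 2] / [3, 5] / [4, 6] / [7, 8];  common shape = (2, 2, 2, 2)

Row-insert the values π_1, π_2, … into P one at a time, bumping the leftmost entry strictly greater than the inserted value down to the next row. The recording tableau Q records, in position (i, j), the step at which that cell was added to P.
  Insert 5 (step 1): P = [5];  Q = [1]
  Insert 8 (step 2): P = [5, 8];  Q = [1, 2]
  Insert 4 (step 3): P = [4, 8] / [5];  Q = [1, 2] / [3]
  Insert 2 (step 4): P = [2, 8] / [4] / [5];  Q = [1, 2] / [3] / [4]
  Insert 7 (step 5): P = [2, 7] / [4, 8] / [5];  Q = [1, 2] / [3, 5] / [4]
  Insert 6 (step 6): P = [2, 6] / [4, 7] / [5, 8];  Q = [1, 2] / [3, 5] / [4, 6]
  Insert 1 (step 7): P = [1, 6] / [2, 7] / [4, 8] / [5];  Q = [1, 2] / [3, 5] / [4, 6] / [7]
  Insert 3 (step 8): P = [1, 3] / [2, 6] / [4, 7] / [5, 8];  Q = [1, 2] / [3, 5] / [4, 6] / [7, 8]
Final shape: (2, 2, 2, 2).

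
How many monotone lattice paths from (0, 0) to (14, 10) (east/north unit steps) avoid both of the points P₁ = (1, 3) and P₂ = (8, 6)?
Number of paths = 1121346

Inclusion–exclusion. Total paths: C(24, 14) = 1961256. Through P₁: C(4, 1)·C(20, 13) = 310080. Through P₂: C(14, 8)·C(10, 6) = 630630. Since P₁ is strictly southwest of P₂, a monotone path through both must visit P₁ then P₂; paths through both = C(4, 1)·C(10, 7)·C(10, 6) = 100800. Avoid both = 1961256 − 310080 − 630630 + 100800 = 1121346.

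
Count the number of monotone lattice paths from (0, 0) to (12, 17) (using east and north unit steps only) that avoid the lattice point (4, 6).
Number of paths = 36023715

Total paths from (0, 0) to (12, 17): C(29, 12) = 51895935. Paths through (4, 6): (paths (0, 0) → (4, 6)) × (paths (4, 6) → (12, 17)) = C(10, 4) · C(19, 8) = 210 · 75582 = 15872220. Avoidance count = 51895935 − 15872220 = 36023715.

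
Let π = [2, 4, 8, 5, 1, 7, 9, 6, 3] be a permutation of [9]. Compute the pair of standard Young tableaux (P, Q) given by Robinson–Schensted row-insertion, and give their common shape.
P = [1, 3, 5, 6, 9] / [2, 4] / [7] / [8];  Q = [1, 2, 3, 6, 7] / [4, 8] / [5] / [9];  common shape = (5, 2, 1, 1)

Row-insert the values π_1, π_2, … into P one at a time, bumping the leftmost entry strictly greater than the inserted value down to the next row. The recording tableau Q records, in position (i, j), the step at which that cell was added to P.
  Insert 2 (step 1): P = [2];  Q = [1]
  Insert 4 (step 2): P = [2, 4];  Q = [1, 2]
  Insert 8 (step 3): P = [2, 4, 8];  Q = [1, 2, 3]
  Insert 5 (step 4): P = [2, 4, 5] / [8];  Q = [1, 2, 3] / [4]
  Insert 1 (step 5): P = [1, 4, 5] / [2] / [8];  Q = [1, 2, 3] / [4] / [5]
  Insert 7 (step 6): P = [1, 4, 5, 7] / [2] / [8];  Q = [1, 2, 3, 6] / [4] / [5]
  Insert 9 (step 7): P = [1, 4, 5, 7, 9] / [2] / [8];  Q = [1, 2, 3, 6, 7] / [4] / [5]
  Insert 6 (step 8): P = [1, 4, 5, 6, 9] / [2, 7] / [8];  Q = [1, 2, 3, 6, 7] / [4, 8] / [5]
  Insert 3 (step 9): P = [1, 3, 5, 6, 9] / [2, 4] / [7] / [8];  Q = [1, 2, 3, 6, 7] / [4, 8] / [5] / [9]
Final shape: (5, 2, 1, 1).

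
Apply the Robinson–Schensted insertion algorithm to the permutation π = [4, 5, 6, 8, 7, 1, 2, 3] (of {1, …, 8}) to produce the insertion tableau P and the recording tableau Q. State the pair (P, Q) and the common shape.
P = [1, 2, 3, 7] / [4, 5, 6] / [8];  Q = [1, 2, 3, 4] / [5, 7, 8] / [6];  common shape = (4, 3, 1)

Row-insert the values π_1, π_2, … into P one at a time, bumping the leftmost entry strictly greater than the inserted value down to the next row. The recording tableau Q records, in position (i, j), the step at which that cell was added to P.
  Insert 4 (step 1): P = [4];  Q = [1]
  Insert 5 (step 2): P = [4, 5];  Q = [1, 2]
  Insert 6 (step 3): P = [4, 5, 6];  Q = [1, 2, 3]
  Insert 8 (step 4): P = [4, 5, 6, 8];  Q = [1, 2, 3, 4]
  Insert 7 (step 5): P = [4, 5, 6, 7] / [8];  Q = [1, 2, 3, 4] / [5]
  Insert 1 (step 6): P = [1, 5, 6, 7] / [4] / [8];  Q = [1, 2, 3, 4] / [5] / [6]
  Insert 2 (step 7): P = [1, 2, 6, 7] / [4, 5] / [8];  Q = [1, 2, 3, 4] / [5, 7] / [6]
  Insert 3 (step 8): P = [1, 2, 3, 7] / [4, 5, 6] / [8];  Q = [1, 2, 3, 4] / [5, 7, 8] / [6]
Final shape: (4, 3, 1).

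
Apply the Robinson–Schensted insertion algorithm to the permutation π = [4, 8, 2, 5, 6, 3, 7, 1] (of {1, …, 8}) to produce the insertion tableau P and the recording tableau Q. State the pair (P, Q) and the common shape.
P = [1, 3, 6, 7] / [2, 5] / [4] / [8];  Q = [1, 2, 5, 7] / [3, 4] / [6] / [8];  common shape = (4, 2, 1, 1)

Row-insert the values π_1, π_2, … into P one at a time, bumping the leftmost entry strictly greater than the inserted value down to the next row. The recording tableau Q records, in position (i, j), the step at which that cell was added to P.
  Insert 4 (step 1): P = [4];  Q = [1]
  Insert 8 (step 2): P = [4, 8];  Q = [1, 2]
  Insert 2 (step 3): P = [2, 8] / [4];  Q = [1, 2] / [3]
  Insert 5 (step 4): P = [2, 5] / [4, 8];  Q = [1, 2] / [3, 4]
  Insert 6 (step 5): P = [2, 5, 6] / [4, 8];  Q = [1, 2, 5] / [3, 4]
  Insert 3 (step 6): P = [2, 3, 6] / [4, 5] / [8];  Q = [1, 2, 5] / [3, 4] / [6]
  Insert 7 (step 7): P = [2, 3, 6, 7] / [4, 5] / [8];  Q = [1, 2, 5, 7] / [3, 4] / [6]
  Insert 1 (step 8): P = [1, 3, 6, 7] / [2, 5] / [4] / [8];  Q = [1, 2, 5, 7] / [3, 4] / [6] / [8]
Final shape: (4, 2, 1, 1).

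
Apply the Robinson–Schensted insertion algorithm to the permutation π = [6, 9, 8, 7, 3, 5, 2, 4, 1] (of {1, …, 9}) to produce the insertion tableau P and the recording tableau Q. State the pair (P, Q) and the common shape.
P = [1, 4] / [2, 5] / [3, 7] / [6] / [8] / [9];  Q = [1, 2] / [3, 6] / [4, 8] / [5] / [7] / [9];  common shape = (2, 2, 2, 1, 1, 1)

Row-insert the values π_1, π_2, … into P one at a time, bumping the leftmost entry strictly greater than the inserted value down to the next row. The recording tableau Q records, in position (i, j), the step at which that cell was added to P.
  Insert 6 (step 1): P = [6];  Q = [1]
  Insert 9 (step 2): P = [6, 9];  Q = [1, 2]
  Insert 8 (step 3): P = [6, 8] / [9];  Q = [1, 2] / [3]
  Insert 7 (step 4): P = [6, 7] / [8] / [9];  Q = [1, 2] / [3] / [4]
  Insert 3 (step 5): P = [3, 7] / [6] / [8] / [9];  Q = [1, 2] / [3] / [4] / [5]
  Insert 5 (step 6): P = [3, 5] / [6, 7] / [8] / [9];  Q = [1, 2] / [3, 6] / [4] / [5]
  Insert 2 (step 7): P = [2, 5] / [3, 7] / [6] / [8] / [9];  Q = [1, 2] / [3, 6] / [4] / [5] / [7]
  Insert 4 (step 8): P = [2, 4] / [3, 5] / [6, 7] / [8] / [9];  Q = [1, 2] / [3, 6] / [4, 8] / [5] / [7]
  Insert 1 (step 9): P = [1, 4] / [2, 5] / [3, 7] / [6] / [8] / [9];  Q = [1, 2] / [3, 6] / [4, 8] / [5] / [7] / [9]
Final shape: (2, 2, 2, 1, 1, 1).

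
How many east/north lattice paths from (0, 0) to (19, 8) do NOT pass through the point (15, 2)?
Number of paths = 2191515

Total paths from (0, 0) to (19, 8): C(27, 19) = 2220075. Paths through (15, 2): (paths (0, 0) → (15, 2)) × (paths (15, 2) → (19, 8)) = C(17, 15) · C(10, 4) = 136 · 210 = 28560. Avoidance count = 2220075 − 28560 = 2191515.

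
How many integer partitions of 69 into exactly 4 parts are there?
p(69, 4 parts) = 2376

Partitions of n into exactly k parts are in bijection with partitions of n − k into at most k parts (subtract 1 from each part). So p(69, exactly 4) = p(65, parts ≤ 4). Computing via the recurrence p(m, j) = p(m, j−1) + p(m−j, j) gives 2376.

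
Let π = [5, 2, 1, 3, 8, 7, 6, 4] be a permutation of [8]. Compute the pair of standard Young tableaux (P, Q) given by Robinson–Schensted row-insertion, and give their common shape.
P = [1, 3, 4] / [2, 6] / [5, 7] / [8];  Q = [1, 4, 5] / [2, 6] / [3, 7] / [8];  common shape = (3, 2, 2, 1)

Row-insert the values π_1, π_2, … into P one at a time, bumping the leftmost entry strictly greater than the inserted value down to the next row. The recording tableau Q records, in position (i, j), the step at which that cell was added to P.
  Insert 5 (step 1): P = [5];  Q = [1]
  Insert 2 (step 2): P = [2] / [5];  Q = [1] / [2]
  Insert 1 (step 3): P = [1] / [2] / [5];  Q = [1] / [2] / [3]
  Insert 3 (step 4): P = [1, 3] / [2] / [5];  Q = [1, 4] / [2] / [3]
  Insert 8 (step 5): P = [1, 3, 8] / [2] / [5];  Q = [1, 4, 5] / [2] / [3]
  Insert 7 (step 6): P = [1, 3, 7] / [2, 8] / [5];  Q = [1, 4, 5] / [2, 6] / [3]
  Insert 6 (step 7): P = [1, 3, 6] / [2, 7] / [5, 8];  Q = [1, 4, 5] / [2, 6] / [3, 7]
  Insert 4 (step 8): P = [1, 3, 4] / [2, 6] / [5, 7] / [8];  Q = [1, 4, 5] / [2, 6] / [3, 7] / [8]
Final shape: (3, 2, 2, 1).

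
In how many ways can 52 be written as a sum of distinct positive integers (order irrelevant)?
q(52) = 4582

A partition into distinct parts is a strictly decreasing sequence summing to n. The recurrence d(n, m) = d(n, m−1) + d(n−m, m−1) (use part m at most once) with q(n) = d(n, n) gives q(52) = 4582. (Euler's theorem: # distinct-part partitions = # odd-part partitions.)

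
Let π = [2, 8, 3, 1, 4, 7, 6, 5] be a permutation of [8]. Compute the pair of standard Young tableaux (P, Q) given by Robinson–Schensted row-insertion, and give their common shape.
P = [1, 3, 4, 5] / [2, 6] / [7] / [8];  Q = [1, 2, 5, 6] / [3, 7] / [4] / [8];  common shape = (4, 2, 1, 1)

Row-insert the values π_1, π_2, … into P one at a time, bumping the leftmost entry strictly greater than the inserted value down to the next row. The recording tableau Q records, in position (i, j), the step at which that cell was added to P.
  Insert 2 (step 1): P = [2];  Q = [1]
  Insert 8 (step 2): P = [2, 8];  Q = [1, 2]
  Insert 3 (step 3): P = [2, 3] / [8];  Q = [1, 2] / [3]
  Insert 1 (step 4): P = [1, 3] / [2] / [8];  Q = [1, 2] / [3] / [4]
  Insert 4 (step 5): P = [1, 3, 4] / [2] / [8];  Q = [1, 2, 5] / [3] / [4]
  Insert 7 (step 6): P = [1, 3, 4, 7] / [2] / [8];  Q = [1, 2, 5, 6] / [3] / [4]
  Insert 6 (step 7): P = [1, 3, 4, 6] / [2, 7] / [8];  Q = [1, 2, 5, 6] / [3, 7] / [4]
  Insert 5 (step 8): P = [1, 3, 4, 5] / [2, 6] / [7] / [8];  Q = [1, 2, 5, 6] / [3, 7] / [4] / [8]
Final shape: (4, 2, 1, 1).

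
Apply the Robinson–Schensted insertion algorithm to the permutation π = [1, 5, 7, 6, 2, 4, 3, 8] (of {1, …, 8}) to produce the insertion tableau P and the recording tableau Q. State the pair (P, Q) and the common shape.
P = [1, 2, 3, 8] / [4, 6] / [5] / [7];  Q = [1, 2, 3, 8] / [4, 6] / [5] / [7];  common shape = (4, 2, 1, 1)

Row-insert the values π_1, π_2, … into P one at a time, bumping the leftmost entry strictly greater than the inserted value down to the next row. The recording tableau Q records, in position (i, j), the step at which that cell was added to P.
  Insert 1 (step 1): P = [1];  Q = [1]
  Insert 5 (step 2): P = [1, 5];  Q = [1, 2]
  Insert 7 (step 3): P = [1, 5, 7];  Q = [1, 2, 3]
  Insert 6 (step 4): P = [1, 5, 6] / [7];  Q = [1, 2, 3] / [4]
  Insert 2 (step 5): P = [1, 2, 6] / [5] / [7];  Q = [1, 2, 3] / [4] / [5]
  Insert 4 (step 6): P = [1, 2, 4] / [5, 6] / [7];  Q = [1, 2, 3] / [4, 6] / [5]
  Insert 3 (step 7): P = [1, 2, 3] / [4, 6] / [5] / [7];  Q = [1, 2, 3] / [4, 6] / [5] / [7]
  Insert 8 (step 8): P = [1, 2, 3, 8] / [4, 6] / [5] / [7];  Q = [1, 2, 3, 8] / [4, 6] / [5] / [7]
Final shape: (4, 2, 1, 1).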